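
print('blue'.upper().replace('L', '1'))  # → B1UE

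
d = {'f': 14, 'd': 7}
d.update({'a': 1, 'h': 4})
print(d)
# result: {'f': 14, 'd': 7, 'a': 1, 'h': 4}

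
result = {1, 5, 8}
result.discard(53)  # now {1, 5, 8}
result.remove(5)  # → {1, 8}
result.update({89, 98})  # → {1, 8, 89, 98}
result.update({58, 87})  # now {1, 8, 58, 87, 89, 98}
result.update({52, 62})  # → {1, 8, 52, 58, 62, 87, 89, 98}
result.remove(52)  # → {1, 8, 58, 62, 87, 89, 98}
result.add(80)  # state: {1, 8, 58, 62, 80, 87, 89, 98}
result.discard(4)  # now {1, 8, 58, 62, 80, 87, 89, 98}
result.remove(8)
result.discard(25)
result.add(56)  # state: {1, 56, 58, 62, 80, 87, 89, 98}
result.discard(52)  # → {1, 56, 58, 62, 80, 87, 89, 98}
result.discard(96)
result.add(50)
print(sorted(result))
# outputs [1, 50, 56, 58, 62, 80, 87, 89, 98]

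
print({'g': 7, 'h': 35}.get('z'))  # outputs None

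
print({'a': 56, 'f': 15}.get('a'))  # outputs 56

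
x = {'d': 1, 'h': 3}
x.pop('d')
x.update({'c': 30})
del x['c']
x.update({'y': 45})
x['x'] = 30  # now {'h': 3, 'y': 45, 'x': 30}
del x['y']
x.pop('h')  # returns 3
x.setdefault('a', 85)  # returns 85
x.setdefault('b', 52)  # 52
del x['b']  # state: {'x': 30, 'a': 85}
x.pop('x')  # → 30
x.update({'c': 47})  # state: {'a': 85, 'c': 47}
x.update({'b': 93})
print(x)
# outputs {'a': 85, 'c': 47, 'b': 93}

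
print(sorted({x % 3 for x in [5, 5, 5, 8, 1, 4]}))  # [1, 2]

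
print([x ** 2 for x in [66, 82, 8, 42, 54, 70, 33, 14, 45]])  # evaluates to [4356, 6724, 64, 1764, 2916, 4900, 1089, 196, 2025]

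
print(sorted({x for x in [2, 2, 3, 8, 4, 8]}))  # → [2, 3, 4, 8]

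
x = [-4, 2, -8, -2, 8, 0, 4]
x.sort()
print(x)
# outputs [-8, -4, -2, 0, 2, 4, 8]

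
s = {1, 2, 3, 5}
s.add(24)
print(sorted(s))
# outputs [1, 2, 3, 5, 24]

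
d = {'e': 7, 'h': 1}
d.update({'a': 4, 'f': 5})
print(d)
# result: {'e': 7, 'h': 1, 'a': 4, 'f': 5}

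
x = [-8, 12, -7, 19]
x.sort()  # [-8, -7, 12, 19]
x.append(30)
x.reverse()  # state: [30, 19, 12, -7, -8]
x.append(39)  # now [30, 19, 12, -7, -8, 39]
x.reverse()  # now [39, -8, -7, 12, 19, 30]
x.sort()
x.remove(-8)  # [-7, 12, 19, 30, 39]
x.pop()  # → 39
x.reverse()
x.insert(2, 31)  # [30, 19, 31, 12, -7]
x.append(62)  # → [30, 19, 31, 12, -7, 62]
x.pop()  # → 62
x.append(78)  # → [30, 19, 31, 12, -7, 78]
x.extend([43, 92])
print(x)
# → [30, 19, 31, 12, -7, 78, 43, 92]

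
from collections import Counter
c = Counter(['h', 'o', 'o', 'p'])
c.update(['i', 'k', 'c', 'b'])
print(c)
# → Counter({'o': 2, 'h': 1, 'p': 1, 'i': 1, 'k': 1, 'c': 1, 'b': 1})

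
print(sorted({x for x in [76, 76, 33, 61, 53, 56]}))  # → [33, 53, 56, 61, 76]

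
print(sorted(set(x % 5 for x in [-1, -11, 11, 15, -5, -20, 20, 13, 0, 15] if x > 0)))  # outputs [0, 1, 3]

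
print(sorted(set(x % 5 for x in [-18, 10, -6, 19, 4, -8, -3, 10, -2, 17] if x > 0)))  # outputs [0, 2, 4]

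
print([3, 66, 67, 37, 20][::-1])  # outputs [20, 37, 67, 66, 3]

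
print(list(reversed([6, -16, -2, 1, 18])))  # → [18, 1, -2, -16, 6]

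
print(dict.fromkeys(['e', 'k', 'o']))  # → {'e': None, 'k': None, 'o': None}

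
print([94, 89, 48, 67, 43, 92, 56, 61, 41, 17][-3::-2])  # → [61, 92, 67, 89]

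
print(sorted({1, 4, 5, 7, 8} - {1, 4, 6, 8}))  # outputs [5, 7]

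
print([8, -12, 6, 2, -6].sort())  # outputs None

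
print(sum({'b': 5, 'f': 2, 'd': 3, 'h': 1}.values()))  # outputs 11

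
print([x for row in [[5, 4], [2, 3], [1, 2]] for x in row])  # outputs [5, 4, 2, 3, 1, 2]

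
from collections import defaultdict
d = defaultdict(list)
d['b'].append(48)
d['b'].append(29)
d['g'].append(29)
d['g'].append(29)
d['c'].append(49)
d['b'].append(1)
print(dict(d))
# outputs {'b': [48, 29, 1], 'g': [29, 29], 'c': [49]}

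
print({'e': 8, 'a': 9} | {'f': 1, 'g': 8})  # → {'e': 8, 'a': 9, 'f': 1, 'g': 8}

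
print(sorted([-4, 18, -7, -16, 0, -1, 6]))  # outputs [-16, -7, -4, -1, 0, 6, 18]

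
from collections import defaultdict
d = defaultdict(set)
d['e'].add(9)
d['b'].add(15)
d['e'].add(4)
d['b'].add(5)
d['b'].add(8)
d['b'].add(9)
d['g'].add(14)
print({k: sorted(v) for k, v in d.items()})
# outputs {'e': [4, 9], 'b': [5, 8, 9, 15], 'g': [14]}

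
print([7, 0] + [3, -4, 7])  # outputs [7, 0, 3, -4, 7]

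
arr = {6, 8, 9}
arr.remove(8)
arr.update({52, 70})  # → {6, 9, 52, 70}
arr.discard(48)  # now {6, 9, 52, 70}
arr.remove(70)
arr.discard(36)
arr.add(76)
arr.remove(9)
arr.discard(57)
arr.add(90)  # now {6, 52, 76, 90}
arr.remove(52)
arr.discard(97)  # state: {6, 76, 90}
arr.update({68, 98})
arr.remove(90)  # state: {6, 68, 76, 98}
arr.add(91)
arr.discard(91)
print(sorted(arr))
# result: [6, 68, 76, 98]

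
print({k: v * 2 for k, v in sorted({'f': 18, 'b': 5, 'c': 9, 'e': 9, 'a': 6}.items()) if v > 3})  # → {'a': 12, 'b': 10, 'c': 18, 'e': 18, 'f': 36}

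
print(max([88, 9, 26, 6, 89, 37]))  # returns 89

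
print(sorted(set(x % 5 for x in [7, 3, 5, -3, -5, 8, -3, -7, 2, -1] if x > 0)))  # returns [0, 2, 3]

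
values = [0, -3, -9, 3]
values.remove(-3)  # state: [0, -9, 3]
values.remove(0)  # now [-9, 3]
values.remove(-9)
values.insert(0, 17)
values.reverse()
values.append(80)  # [3, 17, 80]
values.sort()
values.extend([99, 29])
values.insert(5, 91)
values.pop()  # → 91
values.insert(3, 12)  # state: [3, 17, 80, 12, 99, 29]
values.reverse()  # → [29, 99, 12, 80, 17, 3]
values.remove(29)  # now [99, 12, 80, 17, 3]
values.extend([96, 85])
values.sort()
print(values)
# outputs [3, 12, 17, 80, 85, 96, 99]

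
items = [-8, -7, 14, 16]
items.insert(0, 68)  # [68, -8, -7, 14, 16]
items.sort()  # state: [-8, -7, 14, 16, 68]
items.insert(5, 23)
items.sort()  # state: [-8, -7, 14, 16, 23, 68]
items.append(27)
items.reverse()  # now [27, 68, 23, 16, 14, -7, -8]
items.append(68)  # [27, 68, 23, 16, 14, -7, -8, 68]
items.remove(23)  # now [27, 68, 16, 14, -7, -8, 68]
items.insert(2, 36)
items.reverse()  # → [68, -8, -7, 14, 16, 36, 68, 27]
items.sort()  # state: [-8, -7, 14, 16, 27, 36, 68, 68]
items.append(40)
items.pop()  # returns 40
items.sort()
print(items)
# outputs [-8, -7, 14, 16, 27, 36, 68, 68]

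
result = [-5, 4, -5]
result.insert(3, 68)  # [-5, 4, -5, 68]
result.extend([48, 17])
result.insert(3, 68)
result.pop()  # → 17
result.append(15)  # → [-5, 4, -5, 68, 68, 48, 15]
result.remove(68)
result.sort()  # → [-5, -5, 4, 15, 48, 68]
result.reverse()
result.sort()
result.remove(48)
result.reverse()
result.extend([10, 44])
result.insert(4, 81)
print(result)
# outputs [68, 15, 4, -5, 81, -5, 10, 44]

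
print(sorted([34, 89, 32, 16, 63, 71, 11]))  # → [11, 16, 32, 34, 63, 71, 89]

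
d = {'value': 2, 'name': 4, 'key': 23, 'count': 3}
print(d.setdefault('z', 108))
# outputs 108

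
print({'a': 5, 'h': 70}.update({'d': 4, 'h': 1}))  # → None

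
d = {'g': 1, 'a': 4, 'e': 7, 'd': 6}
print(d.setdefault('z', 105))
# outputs 105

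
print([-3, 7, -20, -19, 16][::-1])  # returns [16, -19, -20, 7, -3]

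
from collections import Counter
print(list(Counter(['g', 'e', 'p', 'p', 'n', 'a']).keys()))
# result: ['g', 'e', 'p', 'n', 'a']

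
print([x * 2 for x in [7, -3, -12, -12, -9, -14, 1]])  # [14, -6, -24, -24, -18, -28, 2]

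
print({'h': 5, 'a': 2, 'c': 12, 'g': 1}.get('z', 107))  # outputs 107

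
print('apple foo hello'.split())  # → ['apple', 'foo', 'hello']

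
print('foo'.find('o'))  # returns 1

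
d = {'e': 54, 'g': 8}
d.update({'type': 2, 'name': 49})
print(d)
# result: {'e': 54, 'g': 8, 'type': 2, 'name': 49}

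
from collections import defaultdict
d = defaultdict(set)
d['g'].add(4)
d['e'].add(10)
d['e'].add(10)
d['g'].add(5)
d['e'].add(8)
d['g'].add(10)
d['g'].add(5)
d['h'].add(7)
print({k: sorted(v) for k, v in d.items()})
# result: {'g': [4, 5, 10], 'e': [8, 10], 'h': [7]}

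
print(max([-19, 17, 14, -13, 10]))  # 17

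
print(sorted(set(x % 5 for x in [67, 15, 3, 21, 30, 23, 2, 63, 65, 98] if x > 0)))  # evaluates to [0, 1, 2, 3]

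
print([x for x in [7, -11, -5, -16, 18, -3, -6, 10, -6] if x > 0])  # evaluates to [7, 18, 10]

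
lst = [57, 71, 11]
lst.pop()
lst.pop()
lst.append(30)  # [57, 30]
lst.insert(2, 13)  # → [57, 30, 13]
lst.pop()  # 13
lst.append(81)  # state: [57, 30, 81]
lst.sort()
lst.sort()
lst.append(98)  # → [30, 57, 81, 98]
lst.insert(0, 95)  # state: [95, 30, 57, 81, 98]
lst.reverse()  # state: [98, 81, 57, 30, 95]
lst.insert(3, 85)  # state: [98, 81, 57, 85, 30, 95]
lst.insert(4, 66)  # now [98, 81, 57, 85, 66, 30, 95]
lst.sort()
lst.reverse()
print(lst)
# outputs [98, 95, 85, 81, 66, 57, 30]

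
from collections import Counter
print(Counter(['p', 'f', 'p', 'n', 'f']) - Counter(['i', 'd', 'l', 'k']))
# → Counter({'p': 2, 'f': 2, 'n': 1})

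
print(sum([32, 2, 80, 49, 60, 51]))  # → 274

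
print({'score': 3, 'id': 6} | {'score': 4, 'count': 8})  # {'score': 4, 'id': 6, 'count': 8}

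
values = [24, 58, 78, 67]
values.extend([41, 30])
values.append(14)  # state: [24, 58, 78, 67, 41, 30, 14]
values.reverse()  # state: [14, 30, 41, 67, 78, 58, 24]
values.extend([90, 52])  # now [14, 30, 41, 67, 78, 58, 24, 90, 52]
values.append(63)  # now [14, 30, 41, 67, 78, 58, 24, 90, 52, 63]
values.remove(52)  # [14, 30, 41, 67, 78, 58, 24, 90, 63]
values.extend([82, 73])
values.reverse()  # [73, 82, 63, 90, 24, 58, 78, 67, 41, 30, 14]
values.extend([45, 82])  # [73, 82, 63, 90, 24, 58, 78, 67, 41, 30, 14, 45, 82]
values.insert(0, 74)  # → [74, 73, 82, 63, 90, 24, 58, 78, 67, 41, 30, 14, 45, 82]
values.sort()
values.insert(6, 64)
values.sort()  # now [14, 24, 30, 41, 45, 58, 63, 64, 67, 73, 74, 78, 82, 82, 90]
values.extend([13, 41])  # [14, 24, 30, 41, 45, 58, 63, 64, 67, 73, 74, 78, 82, 82, 90, 13, 41]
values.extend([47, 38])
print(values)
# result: [14, 24, 30, 41, 45, 58, 63, 64, 67, 73, 74, 78, 82, 82, 90, 13, 41, 47, 38]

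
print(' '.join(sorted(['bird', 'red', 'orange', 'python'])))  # bird orange python red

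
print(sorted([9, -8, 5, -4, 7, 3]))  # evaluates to [-8, -4, 3, 5, 7, 9]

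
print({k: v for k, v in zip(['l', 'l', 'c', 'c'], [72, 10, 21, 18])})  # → {'l': 10, 'c': 18}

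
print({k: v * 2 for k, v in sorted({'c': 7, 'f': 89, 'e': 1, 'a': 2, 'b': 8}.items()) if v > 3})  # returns {'b': 16, 'c': 14, 'f': 178}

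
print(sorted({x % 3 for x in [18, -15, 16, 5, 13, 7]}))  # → [0, 1, 2]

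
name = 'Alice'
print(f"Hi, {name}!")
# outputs Hi, Alice!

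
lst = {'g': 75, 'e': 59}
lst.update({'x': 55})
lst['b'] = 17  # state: {'g': 75, 'e': 59, 'x': 55, 'b': 17}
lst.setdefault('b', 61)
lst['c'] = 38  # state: {'g': 75, 'e': 59, 'x': 55, 'b': 17, 'c': 38}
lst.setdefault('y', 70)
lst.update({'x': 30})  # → {'g': 75, 'e': 59, 'x': 30, 'b': 17, 'c': 38, 'y': 70}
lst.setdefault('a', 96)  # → 96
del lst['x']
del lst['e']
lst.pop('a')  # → 96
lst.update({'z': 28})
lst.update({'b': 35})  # {'g': 75, 'b': 35, 'c': 38, 'y': 70, 'z': 28}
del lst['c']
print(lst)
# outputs {'g': 75, 'b': 35, 'y': 70, 'z': 28}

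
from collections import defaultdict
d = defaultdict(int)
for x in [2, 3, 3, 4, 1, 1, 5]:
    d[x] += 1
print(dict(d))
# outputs {2: 1, 3: 2, 4: 1, 1: 2, 5: 1}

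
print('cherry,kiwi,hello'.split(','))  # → ['cherry', 'kiwi', 'hello']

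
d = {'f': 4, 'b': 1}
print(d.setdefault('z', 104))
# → 104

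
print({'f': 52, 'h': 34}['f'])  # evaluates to 52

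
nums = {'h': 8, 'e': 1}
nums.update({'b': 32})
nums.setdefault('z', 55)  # 55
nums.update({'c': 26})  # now {'h': 8, 'e': 1, 'b': 32, 'z': 55, 'c': 26}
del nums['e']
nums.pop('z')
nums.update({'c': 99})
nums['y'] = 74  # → {'h': 8, 'b': 32, 'c': 99, 'y': 74}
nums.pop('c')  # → 99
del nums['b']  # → {'h': 8, 'y': 74}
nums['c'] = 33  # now {'h': 8, 'y': 74, 'c': 33}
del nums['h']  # {'y': 74, 'c': 33}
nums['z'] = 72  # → {'y': 74, 'c': 33, 'z': 72}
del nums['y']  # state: {'c': 33, 'z': 72}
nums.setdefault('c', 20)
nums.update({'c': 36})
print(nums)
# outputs {'c': 36, 'z': 72}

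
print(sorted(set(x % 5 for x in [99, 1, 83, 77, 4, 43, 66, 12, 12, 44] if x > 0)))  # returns [1, 2, 3, 4]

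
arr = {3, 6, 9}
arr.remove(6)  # {3, 9}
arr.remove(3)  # {9}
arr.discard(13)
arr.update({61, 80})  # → {9, 61, 80}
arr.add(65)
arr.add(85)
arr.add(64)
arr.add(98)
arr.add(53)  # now {9, 53, 61, 64, 65, 80, 85, 98}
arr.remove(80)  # {9, 53, 61, 64, 65, 85, 98}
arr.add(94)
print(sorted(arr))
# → [9, 53, 61, 64, 65, 85, 94, 98]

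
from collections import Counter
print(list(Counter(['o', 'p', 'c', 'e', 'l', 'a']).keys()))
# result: ['o', 'p', 'c', 'e', 'l', 'a']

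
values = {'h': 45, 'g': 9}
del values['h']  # {'g': 9}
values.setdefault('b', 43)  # 43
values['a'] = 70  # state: {'g': 9, 'b': 43, 'a': 70}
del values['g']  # {'b': 43, 'a': 70}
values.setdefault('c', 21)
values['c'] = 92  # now {'b': 43, 'a': 70, 'c': 92}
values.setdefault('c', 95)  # 92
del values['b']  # {'a': 70, 'c': 92}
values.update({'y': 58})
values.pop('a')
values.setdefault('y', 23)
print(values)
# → {'c': 92, 'y': 58}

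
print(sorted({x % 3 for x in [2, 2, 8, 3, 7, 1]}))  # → [0, 1, 2]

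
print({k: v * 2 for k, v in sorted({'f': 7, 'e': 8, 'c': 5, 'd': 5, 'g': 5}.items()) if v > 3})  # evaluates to {'c': 10, 'd': 10, 'e': 16, 'f': 14, 'g': 10}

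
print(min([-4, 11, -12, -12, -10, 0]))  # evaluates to -12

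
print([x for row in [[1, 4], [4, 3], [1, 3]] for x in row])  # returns [1, 4, 4, 3, 1, 3]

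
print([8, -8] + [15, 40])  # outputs [8, -8, 15, 40]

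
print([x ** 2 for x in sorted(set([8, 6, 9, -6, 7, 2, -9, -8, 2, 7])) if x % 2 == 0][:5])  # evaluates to [64, 36, 4, 36, 64]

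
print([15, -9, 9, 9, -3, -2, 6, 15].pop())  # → 15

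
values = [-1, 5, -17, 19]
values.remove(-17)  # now [-1, 5, 19]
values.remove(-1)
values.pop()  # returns 19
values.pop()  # 5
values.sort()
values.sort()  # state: []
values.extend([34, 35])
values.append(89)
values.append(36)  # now [34, 35, 89, 36]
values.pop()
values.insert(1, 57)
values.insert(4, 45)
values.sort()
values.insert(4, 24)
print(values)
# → [34, 35, 45, 57, 24, 89]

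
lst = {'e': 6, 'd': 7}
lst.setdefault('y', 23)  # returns 23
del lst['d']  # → {'e': 6, 'y': 23}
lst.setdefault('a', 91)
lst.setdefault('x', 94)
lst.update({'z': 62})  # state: {'e': 6, 'y': 23, 'a': 91, 'x': 94, 'z': 62}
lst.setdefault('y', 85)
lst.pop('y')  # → 23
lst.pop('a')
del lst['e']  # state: {'x': 94, 'z': 62}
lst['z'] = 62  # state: {'x': 94, 'z': 62}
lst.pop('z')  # 62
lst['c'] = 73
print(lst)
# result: {'x': 94, 'c': 73}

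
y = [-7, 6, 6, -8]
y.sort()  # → [-8, -7, 6, 6]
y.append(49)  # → [-8, -7, 6, 6, 49]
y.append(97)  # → [-8, -7, 6, 6, 49, 97]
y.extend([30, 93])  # [-8, -7, 6, 6, 49, 97, 30, 93]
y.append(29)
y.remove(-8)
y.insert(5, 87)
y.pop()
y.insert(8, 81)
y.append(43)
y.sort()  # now [-7, 6, 6, 30, 43, 49, 81, 87, 93, 97]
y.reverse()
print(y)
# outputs [97, 93, 87, 81, 49, 43, 30, 6, 6, -7]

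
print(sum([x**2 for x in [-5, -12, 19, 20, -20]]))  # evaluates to 1330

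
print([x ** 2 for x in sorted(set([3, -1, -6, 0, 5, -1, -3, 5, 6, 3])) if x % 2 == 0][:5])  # [36, 0, 36]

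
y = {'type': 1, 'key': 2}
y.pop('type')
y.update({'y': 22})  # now {'key': 2, 'y': 22}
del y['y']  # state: {'key': 2}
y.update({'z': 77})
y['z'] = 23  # {'key': 2, 'z': 23}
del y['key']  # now {'z': 23}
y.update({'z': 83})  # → {'z': 83}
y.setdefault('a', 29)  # 29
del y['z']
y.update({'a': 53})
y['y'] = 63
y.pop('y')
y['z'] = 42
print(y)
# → {'a': 53, 'z': 42}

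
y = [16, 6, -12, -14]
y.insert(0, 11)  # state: [11, 16, 6, -12, -14]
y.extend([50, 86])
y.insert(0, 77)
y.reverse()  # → [86, 50, -14, -12, 6, 16, 11, 77]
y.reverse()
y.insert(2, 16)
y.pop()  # 86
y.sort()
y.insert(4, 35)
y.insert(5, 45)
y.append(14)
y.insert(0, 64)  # [64, -14, -12, 6, 11, 35, 45, 16, 16, 50, 77, 14]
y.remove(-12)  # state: [64, -14, 6, 11, 35, 45, 16, 16, 50, 77, 14]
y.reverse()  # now [14, 77, 50, 16, 16, 45, 35, 11, 6, -14, 64]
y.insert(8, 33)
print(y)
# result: [14, 77, 50, 16, 16, 45, 35, 11, 33, 6, -14, 64]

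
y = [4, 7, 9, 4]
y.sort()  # [4, 4, 7, 9]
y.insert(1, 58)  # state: [4, 58, 4, 7, 9]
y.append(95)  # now [4, 58, 4, 7, 9, 95]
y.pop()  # 95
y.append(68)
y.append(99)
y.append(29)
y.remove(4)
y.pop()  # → 29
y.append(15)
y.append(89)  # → [58, 4, 7, 9, 68, 99, 15, 89]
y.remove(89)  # [58, 4, 7, 9, 68, 99, 15]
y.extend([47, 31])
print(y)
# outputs [58, 4, 7, 9, 68, 99, 15, 47, 31]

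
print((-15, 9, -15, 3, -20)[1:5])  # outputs (9, -15, 3, -20)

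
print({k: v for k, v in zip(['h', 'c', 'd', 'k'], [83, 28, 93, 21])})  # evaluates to {'h': 83, 'c': 28, 'd': 93, 'k': 21}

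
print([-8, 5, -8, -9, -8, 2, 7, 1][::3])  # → [-8, -9, 7]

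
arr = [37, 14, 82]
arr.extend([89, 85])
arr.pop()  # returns 85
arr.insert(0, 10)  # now [10, 37, 14, 82, 89]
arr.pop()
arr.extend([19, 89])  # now [10, 37, 14, 82, 19, 89]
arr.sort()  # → [10, 14, 19, 37, 82, 89]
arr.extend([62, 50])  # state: [10, 14, 19, 37, 82, 89, 62, 50]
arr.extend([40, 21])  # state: [10, 14, 19, 37, 82, 89, 62, 50, 40, 21]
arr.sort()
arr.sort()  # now [10, 14, 19, 21, 37, 40, 50, 62, 82, 89]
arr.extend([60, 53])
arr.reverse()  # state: [53, 60, 89, 82, 62, 50, 40, 37, 21, 19, 14, 10]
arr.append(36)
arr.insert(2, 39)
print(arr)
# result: [53, 60, 39, 89, 82, 62, 50, 40, 37, 21, 19, 14, 10, 36]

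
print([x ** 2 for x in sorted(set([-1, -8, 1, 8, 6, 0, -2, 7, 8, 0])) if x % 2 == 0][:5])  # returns [64, 4, 0, 36, 64]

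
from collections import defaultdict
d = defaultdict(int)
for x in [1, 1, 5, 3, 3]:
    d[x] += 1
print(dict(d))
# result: {1: 2, 5: 1, 3: 2}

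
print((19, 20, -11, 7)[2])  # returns -11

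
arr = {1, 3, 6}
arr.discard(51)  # {1, 3, 6}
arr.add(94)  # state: {1, 3, 6, 94}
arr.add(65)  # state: {1, 3, 6, 65, 94}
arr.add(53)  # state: {1, 3, 6, 53, 65, 94}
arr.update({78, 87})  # {1, 3, 6, 53, 65, 78, 87, 94}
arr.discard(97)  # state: {1, 3, 6, 53, 65, 78, 87, 94}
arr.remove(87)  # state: {1, 3, 6, 53, 65, 78, 94}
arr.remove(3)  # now {1, 6, 53, 65, 78, 94}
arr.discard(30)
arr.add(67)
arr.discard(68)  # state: {1, 6, 53, 65, 67, 78, 94}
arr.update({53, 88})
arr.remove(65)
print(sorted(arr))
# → [1, 6, 53, 67, 78, 88, 94]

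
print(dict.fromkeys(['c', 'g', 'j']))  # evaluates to {'c': None, 'g': None, 'j': None}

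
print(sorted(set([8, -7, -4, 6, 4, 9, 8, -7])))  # [-7, -4, 4, 6, 8, 9]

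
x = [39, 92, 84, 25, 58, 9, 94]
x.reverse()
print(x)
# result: [94, 9, 58, 25, 84, 92, 39]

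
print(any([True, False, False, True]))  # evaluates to True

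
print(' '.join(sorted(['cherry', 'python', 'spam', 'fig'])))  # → cherry fig python spam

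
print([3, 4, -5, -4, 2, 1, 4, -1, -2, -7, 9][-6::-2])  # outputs [1, -4, 4]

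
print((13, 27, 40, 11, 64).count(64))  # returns 1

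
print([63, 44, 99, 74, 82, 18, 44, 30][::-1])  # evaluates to [30, 44, 18, 82, 74, 99, 44, 63]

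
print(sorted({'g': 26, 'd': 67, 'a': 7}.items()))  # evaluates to [('a', 7), ('d', 67), ('g', 26)]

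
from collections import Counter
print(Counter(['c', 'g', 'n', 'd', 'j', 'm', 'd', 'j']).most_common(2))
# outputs [('d', 2), ('j', 2)]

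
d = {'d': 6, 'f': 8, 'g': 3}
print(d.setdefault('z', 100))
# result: 100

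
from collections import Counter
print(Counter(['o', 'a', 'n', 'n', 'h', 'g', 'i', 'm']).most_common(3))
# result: [('n', 2), ('o', 1), ('a', 1)]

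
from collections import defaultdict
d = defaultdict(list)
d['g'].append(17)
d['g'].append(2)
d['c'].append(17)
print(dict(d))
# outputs {'g': [17, 2], 'c': [17]}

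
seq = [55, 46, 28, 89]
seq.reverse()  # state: [89, 28, 46, 55]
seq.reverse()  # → [55, 46, 28, 89]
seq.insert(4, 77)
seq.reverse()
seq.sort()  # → [28, 46, 55, 77, 89]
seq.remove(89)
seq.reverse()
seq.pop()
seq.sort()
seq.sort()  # [46, 55, 77]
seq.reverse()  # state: [77, 55, 46]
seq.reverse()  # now [46, 55, 77]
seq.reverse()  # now [77, 55, 46]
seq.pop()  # 46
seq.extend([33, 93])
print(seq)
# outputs [77, 55, 33, 93]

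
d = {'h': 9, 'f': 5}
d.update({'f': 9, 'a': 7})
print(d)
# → {'h': 9, 'f': 9, 'a': 7}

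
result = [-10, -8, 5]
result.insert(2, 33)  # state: [-10, -8, 33, 5]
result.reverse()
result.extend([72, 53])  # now [5, 33, -8, -10, 72, 53]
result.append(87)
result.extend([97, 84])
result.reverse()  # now [84, 97, 87, 53, 72, -10, -8, 33, 5]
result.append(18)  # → [84, 97, 87, 53, 72, -10, -8, 33, 5, 18]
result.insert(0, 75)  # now [75, 84, 97, 87, 53, 72, -10, -8, 33, 5, 18]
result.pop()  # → 18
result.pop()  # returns 5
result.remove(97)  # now [75, 84, 87, 53, 72, -10, -8, 33]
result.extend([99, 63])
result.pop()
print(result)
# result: [75, 84, 87, 53, 72, -10, -8, 33, 99]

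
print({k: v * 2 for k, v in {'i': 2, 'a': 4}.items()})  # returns {'i': 4, 'a': 8}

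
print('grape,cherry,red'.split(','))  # ['grape', 'cherry', 'red']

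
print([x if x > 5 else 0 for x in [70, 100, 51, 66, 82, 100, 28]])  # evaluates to [70, 100, 51, 66, 82, 100, 28]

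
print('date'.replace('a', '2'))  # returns d2te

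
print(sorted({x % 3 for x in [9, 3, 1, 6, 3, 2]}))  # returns [0, 1, 2]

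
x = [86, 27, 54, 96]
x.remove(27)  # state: [86, 54, 96]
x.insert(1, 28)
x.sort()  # [28, 54, 86, 96]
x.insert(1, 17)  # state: [28, 17, 54, 86, 96]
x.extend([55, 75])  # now [28, 17, 54, 86, 96, 55, 75]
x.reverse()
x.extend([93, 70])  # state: [75, 55, 96, 86, 54, 17, 28, 93, 70]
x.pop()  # 70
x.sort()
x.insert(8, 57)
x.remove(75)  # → [17, 28, 54, 55, 86, 93, 96, 57]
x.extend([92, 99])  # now [17, 28, 54, 55, 86, 93, 96, 57, 92, 99]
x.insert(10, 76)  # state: [17, 28, 54, 55, 86, 93, 96, 57, 92, 99, 76]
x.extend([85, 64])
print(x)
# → [17, 28, 54, 55, 86, 93, 96, 57, 92, 99, 76, 85, 64]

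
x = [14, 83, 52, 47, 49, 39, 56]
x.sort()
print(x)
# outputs [14, 39, 47, 49, 52, 56, 83]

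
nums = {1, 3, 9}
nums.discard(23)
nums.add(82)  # {1, 3, 9, 82}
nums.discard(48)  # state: {1, 3, 9, 82}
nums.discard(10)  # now {1, 3, 9, 82}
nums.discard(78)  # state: {1, 3, 9, 82}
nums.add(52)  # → {1, 3, 9, 52, 82}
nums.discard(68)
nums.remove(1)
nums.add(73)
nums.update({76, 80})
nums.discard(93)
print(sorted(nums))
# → [3, 9, 52, 73, 76, 80, 82]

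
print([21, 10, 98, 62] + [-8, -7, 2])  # [21, 10, 98, 62, -8, -7, 2]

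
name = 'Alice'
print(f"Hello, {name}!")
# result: Hello, Alice!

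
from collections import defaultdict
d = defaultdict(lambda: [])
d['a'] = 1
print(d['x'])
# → []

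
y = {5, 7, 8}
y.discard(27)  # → {5, 7, 8}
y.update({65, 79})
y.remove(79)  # {5, 7, 8, 65}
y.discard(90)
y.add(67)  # {5, 7, 8, 65, 67}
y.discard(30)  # {5, 7, 8, 65, 67}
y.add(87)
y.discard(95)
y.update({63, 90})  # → {5, 7, 8, 63, 65, 67, 87, 90}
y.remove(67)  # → {5, 7, 8, 63, 65, 87, 90}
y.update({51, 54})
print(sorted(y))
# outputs [5, 7, 8, 51, 54, 63, 65, 87, 90]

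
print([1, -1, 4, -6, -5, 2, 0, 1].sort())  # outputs None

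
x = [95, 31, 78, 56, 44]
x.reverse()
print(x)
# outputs [44, 56, 78, 31, 95]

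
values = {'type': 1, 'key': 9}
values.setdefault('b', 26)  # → 26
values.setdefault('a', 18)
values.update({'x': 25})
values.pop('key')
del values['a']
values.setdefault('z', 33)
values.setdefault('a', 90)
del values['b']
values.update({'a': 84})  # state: {'type': 1, 'x': 25, 'z': 33, 'a': 84}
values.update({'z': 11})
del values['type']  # {'x': 25, 'z': 11, 'a': 84}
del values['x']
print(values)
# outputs {'z': 11, 'a': 84}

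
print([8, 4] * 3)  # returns [8, 4, 8, 4, 8, 4]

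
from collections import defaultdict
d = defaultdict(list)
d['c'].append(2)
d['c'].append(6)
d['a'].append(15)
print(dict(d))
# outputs {'c': [2, 6], 'a': [15]}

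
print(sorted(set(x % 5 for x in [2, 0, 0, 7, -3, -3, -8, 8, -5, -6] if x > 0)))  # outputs [2, 3]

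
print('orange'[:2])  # or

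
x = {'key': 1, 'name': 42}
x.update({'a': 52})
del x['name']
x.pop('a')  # 52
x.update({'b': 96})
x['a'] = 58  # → {'key': 1, 'b': 96, 'a': 58}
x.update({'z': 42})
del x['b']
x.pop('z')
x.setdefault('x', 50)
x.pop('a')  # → 58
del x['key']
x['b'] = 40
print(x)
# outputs {'x': 50, 'b': 40}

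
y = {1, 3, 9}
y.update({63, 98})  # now {1, 3, 9, 63, 98}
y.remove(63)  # {1, 3, 9, 98}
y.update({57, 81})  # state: {1, 3, 9, 57, 81, 98}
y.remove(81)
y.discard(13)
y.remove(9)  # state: {1, 3, 57, 98}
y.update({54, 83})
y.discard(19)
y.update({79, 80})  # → {1, 3, 54, 57, 79, 80, 83, 98}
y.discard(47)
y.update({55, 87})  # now {1, 3, 54, 55, 57, 79, 80, 83, 87, 98}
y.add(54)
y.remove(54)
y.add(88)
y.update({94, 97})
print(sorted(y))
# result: [1, 3, 55, 57, 79, 80, 83, 87, 88, 94, 97, 98]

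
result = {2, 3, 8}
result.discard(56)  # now {2, 3, 8}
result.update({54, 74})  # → {2, 3, 8, 54, 74}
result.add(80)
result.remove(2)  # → {3, 8, 54, 74, 80}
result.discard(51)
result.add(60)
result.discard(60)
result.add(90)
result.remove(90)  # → {3, 8, 54, 74, 80}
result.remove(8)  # {3, 54, 74, 80}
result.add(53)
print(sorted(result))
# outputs [3, 53, 54, 74, 80]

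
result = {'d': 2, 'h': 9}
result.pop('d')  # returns 2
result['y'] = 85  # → {'h': 9, 'y': 85}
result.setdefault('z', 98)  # 98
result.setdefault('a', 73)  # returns 73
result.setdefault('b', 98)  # 98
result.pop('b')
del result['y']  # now {'h': 9, 'z': 98, 'a': 73}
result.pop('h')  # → 9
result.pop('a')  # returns 73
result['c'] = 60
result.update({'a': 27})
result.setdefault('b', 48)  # 48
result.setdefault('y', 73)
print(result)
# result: {'z': 98, 'c': 60, 'a': 27, 'b': 48, 'y': 73}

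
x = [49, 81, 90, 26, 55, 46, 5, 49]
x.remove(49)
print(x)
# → [81, 90, 26, 55, 46, 5, 49]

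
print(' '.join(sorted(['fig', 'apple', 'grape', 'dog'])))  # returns apple dog fig grape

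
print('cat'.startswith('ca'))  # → True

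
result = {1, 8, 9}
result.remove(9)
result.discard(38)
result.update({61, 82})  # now {1, 8, 61, 82}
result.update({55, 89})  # {1, 8, 55, 61, 82, 89}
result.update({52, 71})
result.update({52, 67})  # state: {1, 8, 52, 55, 61, 67, 71, 82, 89}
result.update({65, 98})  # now {1, 8, 52, 55, 61, 65, 67, 71, 82, 89, 98}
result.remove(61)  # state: {1, 8, 52, 55, 65, 67, 71, 82, 89, 98}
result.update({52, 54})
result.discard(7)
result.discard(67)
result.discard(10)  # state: {1, 8, 52, 54, 55, 65, 71, 82, 89, 98}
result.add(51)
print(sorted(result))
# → [1, 8, 51, 52, 54, 55, 65, 71, 82, 89, 98]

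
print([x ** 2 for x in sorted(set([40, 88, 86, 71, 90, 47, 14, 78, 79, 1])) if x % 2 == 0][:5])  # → [196, 1600, 6084, 7396, 7744]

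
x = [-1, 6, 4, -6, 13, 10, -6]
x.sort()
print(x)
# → [-6, -6, -1, 4, 6, 10, 13]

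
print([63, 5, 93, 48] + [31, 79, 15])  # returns [63, 5, 93, 48, 31, 79, 15]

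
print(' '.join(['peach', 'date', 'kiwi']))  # peach date kiwi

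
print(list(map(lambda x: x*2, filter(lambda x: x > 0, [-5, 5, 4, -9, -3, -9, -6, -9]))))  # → [10, 8]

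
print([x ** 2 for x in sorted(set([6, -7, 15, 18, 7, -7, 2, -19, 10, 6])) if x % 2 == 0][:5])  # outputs [4, 36, 100, 324]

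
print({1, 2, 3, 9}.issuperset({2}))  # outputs True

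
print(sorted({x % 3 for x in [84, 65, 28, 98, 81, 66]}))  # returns [0, 1, 2]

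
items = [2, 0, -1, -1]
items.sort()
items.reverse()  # [2, 0, -1, -1]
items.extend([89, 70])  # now [2, 0, -1, -1, 89, 70]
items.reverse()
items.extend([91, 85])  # [70, 89, -1, -1, 0, 2, 91, 85]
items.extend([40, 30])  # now [70, 89, -1, -1, 0, 2, 91, 85, 40, 30]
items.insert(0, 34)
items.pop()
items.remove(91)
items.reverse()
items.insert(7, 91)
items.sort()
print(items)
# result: [-1, -1, 0, 2, 34, 40, 70, 85, 89, 91]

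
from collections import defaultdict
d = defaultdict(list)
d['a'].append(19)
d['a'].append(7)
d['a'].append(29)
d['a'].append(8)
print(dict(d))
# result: {'a': [19, 7, 29, 8]}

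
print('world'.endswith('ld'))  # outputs True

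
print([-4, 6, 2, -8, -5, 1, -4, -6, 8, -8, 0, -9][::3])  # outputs [-4, -8, -4, -8]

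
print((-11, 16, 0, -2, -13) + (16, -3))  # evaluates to (-11, 16, 0, -2, -13, 16, -3)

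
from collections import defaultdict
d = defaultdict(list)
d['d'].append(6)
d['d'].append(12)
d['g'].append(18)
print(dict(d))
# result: {'d': [6, 12], 'g': [18]}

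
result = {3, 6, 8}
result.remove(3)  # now {6, 8}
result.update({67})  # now {6, 8, 67}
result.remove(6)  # {8, 67}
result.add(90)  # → {8, 67, 90}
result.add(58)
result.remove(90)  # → {8, 58, 67}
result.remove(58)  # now {8, 67}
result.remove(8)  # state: {67}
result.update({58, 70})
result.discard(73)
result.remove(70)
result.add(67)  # {58, 67}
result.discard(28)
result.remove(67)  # {58}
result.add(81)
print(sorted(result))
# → [58, 81]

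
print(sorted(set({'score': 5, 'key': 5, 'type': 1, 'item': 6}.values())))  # [1, 5, 6]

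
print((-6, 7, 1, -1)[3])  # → -1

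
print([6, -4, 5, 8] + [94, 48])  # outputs [6, -4, 5, 8, 94, 48]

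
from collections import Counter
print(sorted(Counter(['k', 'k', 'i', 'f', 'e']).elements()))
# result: ['e', 'f', 'i', 'k', 'k']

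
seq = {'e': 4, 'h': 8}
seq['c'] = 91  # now {'e': 4, 'h': 8, 'c': 91}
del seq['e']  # {'h': 8, 'c': 91}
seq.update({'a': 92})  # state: {'h': 8, 'c': 91, 'a': 92}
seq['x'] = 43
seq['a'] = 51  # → {'h': 8, 'c': 91, 'a': 51, 'x': 43}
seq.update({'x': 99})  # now {'h': 8, 'c': 91, 'a': 51, 'x': 99}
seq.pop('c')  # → 91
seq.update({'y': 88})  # {'h': 8, 'a': 51, 'x': 99, 'y': 88}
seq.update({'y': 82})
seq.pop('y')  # 82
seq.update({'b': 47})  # {'h': 8, 'a': 51, 'x': 99, 'b': 47}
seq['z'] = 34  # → {'h': 8, 'a': 51, 'x': 99, 'b': 47, 'z': 34}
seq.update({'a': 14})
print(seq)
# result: {'h': 8, 'a': 14, 'x': 99, 'b': 47, 'z': 34}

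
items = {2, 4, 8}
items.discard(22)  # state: {2, 4, 8}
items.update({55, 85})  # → {2, 4, 8, 55, 85}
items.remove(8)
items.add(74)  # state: {2, 4, 55, 74, 85}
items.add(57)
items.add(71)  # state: {2, 4, 55, 57, 71, 74, 85}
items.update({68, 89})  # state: {2, 4, 55, 57, 68, 71, 74, 85, 89}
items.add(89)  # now {2, 4, 55, 57, 68, 71, 74, 85, 89}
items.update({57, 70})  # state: {2, 4, 55, 57, 68, 70, 71, 74, 85, 89}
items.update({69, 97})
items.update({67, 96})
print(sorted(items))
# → [2, 4, 55, 57, 67, 68, 69, 70, 71, 74, 85, 89, 96, 97]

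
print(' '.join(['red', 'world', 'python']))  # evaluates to red world python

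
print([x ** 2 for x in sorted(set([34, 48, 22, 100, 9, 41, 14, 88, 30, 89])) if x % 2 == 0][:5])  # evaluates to [196, 484, 900, 1156, 2304]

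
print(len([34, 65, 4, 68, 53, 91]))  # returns 6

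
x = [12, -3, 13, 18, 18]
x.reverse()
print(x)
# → [18, 18, 13, -3, 12]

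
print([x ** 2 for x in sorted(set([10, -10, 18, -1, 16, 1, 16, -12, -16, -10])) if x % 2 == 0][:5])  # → [256, 144, 100, 100, 256]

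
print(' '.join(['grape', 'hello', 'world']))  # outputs grape hello world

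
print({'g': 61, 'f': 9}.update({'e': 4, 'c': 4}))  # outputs None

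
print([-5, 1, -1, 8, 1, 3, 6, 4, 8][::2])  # [-5, -1, 1, 6, 8]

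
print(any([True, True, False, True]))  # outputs True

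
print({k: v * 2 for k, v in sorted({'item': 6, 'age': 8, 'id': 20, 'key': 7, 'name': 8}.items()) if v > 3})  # {'age': 16, 'id': 40, 'item': 12, 'key': 14, 'name': 16}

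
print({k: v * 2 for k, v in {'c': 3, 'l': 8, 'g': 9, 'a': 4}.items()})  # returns {'c': 6, 'l': 16, 'g': 18, 'a': 8}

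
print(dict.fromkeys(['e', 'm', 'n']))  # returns {'e': None, 'm': None, 'n': None}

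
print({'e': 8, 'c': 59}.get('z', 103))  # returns 103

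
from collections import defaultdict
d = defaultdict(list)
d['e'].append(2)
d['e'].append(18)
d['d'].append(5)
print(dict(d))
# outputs {'e': [2, 18], 'd': [5]}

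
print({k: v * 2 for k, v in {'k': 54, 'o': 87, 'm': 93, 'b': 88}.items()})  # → {'k': 108, 'o': 174, 'm': 186, 'b': 176}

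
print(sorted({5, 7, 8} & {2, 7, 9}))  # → [7]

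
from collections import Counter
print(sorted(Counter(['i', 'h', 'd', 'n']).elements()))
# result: ['d', 'h', 'i', 'n']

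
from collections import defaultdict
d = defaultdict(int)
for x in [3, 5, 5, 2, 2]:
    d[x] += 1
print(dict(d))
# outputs {3: 1, 5: 2, 2: 2}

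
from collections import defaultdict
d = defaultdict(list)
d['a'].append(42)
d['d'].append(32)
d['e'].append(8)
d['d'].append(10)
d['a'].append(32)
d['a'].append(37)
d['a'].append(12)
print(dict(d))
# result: {'a': [42, 32, 37, 12], 'd': [32, 10], 'e': [8]}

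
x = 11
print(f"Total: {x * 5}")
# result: Total: 55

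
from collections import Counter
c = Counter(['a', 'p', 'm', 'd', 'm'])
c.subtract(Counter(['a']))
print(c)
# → Counter({'m': 2, 'p': 1, 'd': 1, 'a': 0})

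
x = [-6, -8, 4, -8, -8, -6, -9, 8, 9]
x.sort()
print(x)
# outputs [-9, -8, -8, -8, -6, -6, 4, 8, 9]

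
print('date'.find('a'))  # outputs 1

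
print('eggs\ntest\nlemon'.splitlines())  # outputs ['eggs', 'test', 'lemon']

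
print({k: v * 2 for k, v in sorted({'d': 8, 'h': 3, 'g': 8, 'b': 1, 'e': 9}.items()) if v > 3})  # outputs {'d': 16, 'e': 18, 'g': 16}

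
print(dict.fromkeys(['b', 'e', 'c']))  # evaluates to {'b': None, 'e': None, 'c': None}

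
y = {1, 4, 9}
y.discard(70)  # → {1, 4, 9}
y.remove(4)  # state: {1, 9}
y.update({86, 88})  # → {1, 9, 86, 88}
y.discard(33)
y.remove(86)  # {1, 9, 88}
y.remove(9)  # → {1, 88}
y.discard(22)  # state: {1, 88}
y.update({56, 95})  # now {1, 56, 88, 95}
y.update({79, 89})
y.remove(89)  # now {1, 56, 79, 88, 95}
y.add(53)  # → {1, 53, 56, 79, 88, 95}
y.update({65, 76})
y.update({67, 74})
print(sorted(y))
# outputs [1, 53, 56, 65, 67, 74, 76, 79, 88, 95]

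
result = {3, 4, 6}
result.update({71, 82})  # {3, 4, 6, 71, 82}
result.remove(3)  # {4, 6, 71, 82}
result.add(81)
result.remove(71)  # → {4, 6, 81, 82}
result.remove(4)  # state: {6, 81, 82}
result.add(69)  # {6, 69, 81, 82}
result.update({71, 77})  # {6, 69, 71, 77, 81, 82}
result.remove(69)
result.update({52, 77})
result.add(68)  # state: {6, 52, 68, 71, 77, 81, 82}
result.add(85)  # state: {6, 52, 68, 71, 77, 81, 82, 85}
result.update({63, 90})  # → {6, 52, 63, 68, 71, 77, 81, 82, 85, 90}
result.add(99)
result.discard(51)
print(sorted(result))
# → [6, 52, 63, 68, 71, 77, 81, 82, 85, 90, 99]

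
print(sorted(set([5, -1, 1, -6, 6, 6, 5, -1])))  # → [-6, -1, 1, 5, 6]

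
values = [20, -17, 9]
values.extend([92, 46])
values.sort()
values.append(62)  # [-17, 9, 20, 46, 92, 62]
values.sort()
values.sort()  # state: [-17, 9, 20, 46, 62, 92]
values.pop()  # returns 92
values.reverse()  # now [62, 46, 20, 9, -17]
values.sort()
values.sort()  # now [-17, 9, 20, 46, 62]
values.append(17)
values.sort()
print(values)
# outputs [-17, 9, 17, 20, 46, 62]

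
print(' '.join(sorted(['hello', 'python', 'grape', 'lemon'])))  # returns grape hello lemon python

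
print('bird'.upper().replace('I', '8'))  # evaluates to B8RD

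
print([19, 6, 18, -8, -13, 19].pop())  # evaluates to 19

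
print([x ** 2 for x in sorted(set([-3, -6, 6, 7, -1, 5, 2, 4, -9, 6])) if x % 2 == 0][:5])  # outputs [36, 4, 16, 36]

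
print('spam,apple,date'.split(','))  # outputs ['spam', 'apple', 'date']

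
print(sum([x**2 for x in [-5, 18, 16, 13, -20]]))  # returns 1174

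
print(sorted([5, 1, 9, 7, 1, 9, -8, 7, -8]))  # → [-8, -8, 1, 1, 5, 7, 7, 9, 9]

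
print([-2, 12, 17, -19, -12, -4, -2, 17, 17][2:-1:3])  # [17, -4]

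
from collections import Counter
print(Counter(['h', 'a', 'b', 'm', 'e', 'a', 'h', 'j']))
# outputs Counter({'h': 2, 'a': 2, 'b': 1, 'm': 1, 'e': 1, 'j': 1})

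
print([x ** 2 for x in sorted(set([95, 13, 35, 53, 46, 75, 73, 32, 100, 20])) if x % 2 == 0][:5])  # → [400, 1024, 2116, 10000]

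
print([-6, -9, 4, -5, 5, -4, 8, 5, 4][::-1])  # [4, 5, 8, -4, 5, -5, 4, -9, -6]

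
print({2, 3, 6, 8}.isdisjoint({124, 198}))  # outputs True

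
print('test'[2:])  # st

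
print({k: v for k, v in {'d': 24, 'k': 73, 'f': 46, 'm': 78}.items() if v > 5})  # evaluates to {'d': 24, 'k': 73, 'f': 46, 'm': 78}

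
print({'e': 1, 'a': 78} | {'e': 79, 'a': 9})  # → {'e': 79, 'a': 9}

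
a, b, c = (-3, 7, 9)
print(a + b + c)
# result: 13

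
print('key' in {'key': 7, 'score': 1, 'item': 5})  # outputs True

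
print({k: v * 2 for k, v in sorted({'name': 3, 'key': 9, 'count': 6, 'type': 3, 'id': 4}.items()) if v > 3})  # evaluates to {'count': 12, 'id': 8, 'key': 18}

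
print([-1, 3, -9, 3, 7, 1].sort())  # None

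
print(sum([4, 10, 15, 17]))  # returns 46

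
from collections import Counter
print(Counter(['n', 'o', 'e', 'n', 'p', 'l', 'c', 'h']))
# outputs Counter({'n': 2, 'o': 1, 'e': 1, 'p': 1, 'l': 1, 'c': 1, 'h': 1})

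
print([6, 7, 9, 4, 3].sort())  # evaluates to None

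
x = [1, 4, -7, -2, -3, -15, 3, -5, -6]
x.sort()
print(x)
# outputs [-15, -7, -6, -5, -3, -2, 1, 3, 4]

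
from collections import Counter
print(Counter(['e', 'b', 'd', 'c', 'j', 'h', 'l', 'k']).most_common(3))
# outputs [('e', 1), ('b', 1), ('d', 1)]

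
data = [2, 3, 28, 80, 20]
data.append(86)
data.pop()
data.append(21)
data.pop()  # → 21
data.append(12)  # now [2, 3, 28, 80, 20, 12]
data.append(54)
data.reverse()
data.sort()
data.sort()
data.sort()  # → [2, 3, 12, 20, 28, 54, 80]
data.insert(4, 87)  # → [2, 3, 12, 20, 87, 28, 54, 80]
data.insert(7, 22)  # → [2, 3, 12, 20, 87, 28, 54, 22, 80]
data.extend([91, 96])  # [2, 3, 12, 20, 87, 28, 54, 22, 80, 91, 96]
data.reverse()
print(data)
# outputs [96, 91, 80, 22, 54, 28, 87, 20, 12, 3, 2]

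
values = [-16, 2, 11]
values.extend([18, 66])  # [-16, 2, 11, 18, 66]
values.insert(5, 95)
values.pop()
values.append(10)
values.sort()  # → [-16, 2, 10, 11, 18, 66]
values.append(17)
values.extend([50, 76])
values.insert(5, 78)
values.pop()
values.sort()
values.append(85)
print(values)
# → [-16, 2, 10, 11, 17, 18, 50, 66, 78, 85]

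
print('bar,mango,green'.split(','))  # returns ['bar', 'mango', 'green']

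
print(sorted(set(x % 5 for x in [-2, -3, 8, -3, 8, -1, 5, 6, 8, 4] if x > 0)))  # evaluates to [0, 1, 3, 4]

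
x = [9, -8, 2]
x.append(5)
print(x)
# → [9, -8, 2, 5]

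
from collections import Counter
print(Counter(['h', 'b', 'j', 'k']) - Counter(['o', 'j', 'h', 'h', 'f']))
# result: Counter({'b': 1, 'k': 1})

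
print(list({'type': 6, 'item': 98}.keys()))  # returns ['type', 'item']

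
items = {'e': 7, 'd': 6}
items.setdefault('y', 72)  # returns 72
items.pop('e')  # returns 7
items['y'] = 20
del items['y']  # {'d': 6}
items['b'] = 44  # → {'d': 6, 'b': 44}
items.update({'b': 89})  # {'d': 6, 'b': 89}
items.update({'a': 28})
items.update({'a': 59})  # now {'d': 6, 'b': 89, 'a': 59}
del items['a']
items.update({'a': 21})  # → {'d': 6, 'b': 89, 'a': 21}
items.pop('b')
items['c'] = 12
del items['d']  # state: {'a': 21, 'c': 12}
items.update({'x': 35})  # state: {'a': 21, 'c': 12, 'x': 35}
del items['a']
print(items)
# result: {'c': 12, 'x': 35}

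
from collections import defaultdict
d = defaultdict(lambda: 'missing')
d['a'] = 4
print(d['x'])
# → missing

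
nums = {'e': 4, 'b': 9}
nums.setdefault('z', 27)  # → 27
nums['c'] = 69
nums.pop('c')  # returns 69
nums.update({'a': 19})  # {'e': 4, 'b': 9, 'z': 27, 'a': 19}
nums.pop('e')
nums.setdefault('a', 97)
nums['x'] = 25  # {'b': 9, 'z': 27, 'a': 19, 'x': 25}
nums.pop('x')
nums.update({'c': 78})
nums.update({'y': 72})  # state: {'b': 9, 'z': 27, 'a': 19, 'c': 78, 'y': 72}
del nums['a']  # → {'b': 9, 'z': 27, 'c': 78, 'y': 72}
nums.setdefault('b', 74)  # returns 9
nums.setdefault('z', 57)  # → 27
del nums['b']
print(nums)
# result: {'z': 27, 'c': 78, 'y': 72}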